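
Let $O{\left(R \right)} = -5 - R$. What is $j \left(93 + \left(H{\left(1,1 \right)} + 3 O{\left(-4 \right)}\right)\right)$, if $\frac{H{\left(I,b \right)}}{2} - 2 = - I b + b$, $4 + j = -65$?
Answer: $-6486$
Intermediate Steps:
$j = -69$ ($j = -4 - 65 = -69$)
$H{\left(I,b \right)} = 4 + 2 b - 2 I b$ ($H{\left(I,b \right)} = 4 + 2 \left(- I b + b\right) = 4 + 2 \left(b - I b\right) = 4 - \left(- 2 b + 2 I b\right) = 4 + 2 b - 2 I b$)
$j \left(93 + \left(H{\left(1,1 \right)} + 3 O{\left(-4 \right)}\right)\right) = - 69 \left(93 + \left(\left(4 + 2 \cdot 1 - 2 \cdot 1\right) + 3 \left(-5 - -4\right)\right)\right) = - 69 \left(93 + \left(\left(4 + 2 - 2\right) + 3 \left(-5 + 4\right)\right)\right) = - 69 \left(93 + \left(4 + 3 \left(-1\right)\right)\right) = - 69 \left(93 + \left(4 - 3\right)\right) = - 69 \left(93 + 1\right) = \left(-69\right) 94 = -6486$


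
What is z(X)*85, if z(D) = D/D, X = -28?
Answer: 85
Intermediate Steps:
z(D) = 1
z(X)*85 = 1*85 = 85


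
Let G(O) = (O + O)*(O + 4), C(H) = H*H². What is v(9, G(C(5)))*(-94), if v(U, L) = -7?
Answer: 658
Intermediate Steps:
C(H) = H³
G(O) = 2*O*(4 + O) (G(O) = (2*O)*(4 + O) = 2*O*(4 + O))
v(9, G(C(5)))*(-94) = -7*(-94) = 658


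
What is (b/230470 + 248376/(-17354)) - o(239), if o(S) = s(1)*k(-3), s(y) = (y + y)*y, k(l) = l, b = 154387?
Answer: -15283263221/1999788190 ≈ -7.6424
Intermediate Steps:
s(y) = 2*y² (s(y) = (2*y)*y = 2*y²)
o(S) = -6 (o(S) = (2*1²)*(-3) = (2*1)*(-3) = 2*(-3) = -6)
(b/230470 + 248376/(-17354)) - o(239) = (154387/230470 + 248376/(-17354)) - 1*(-6) = (154387*(1/230470) + 248376*(-1/17354)) + 6 = (154387/230470 - 124188/8677) + 6 = -27281992361/1999788190 + 6 = -15283263221/1999788190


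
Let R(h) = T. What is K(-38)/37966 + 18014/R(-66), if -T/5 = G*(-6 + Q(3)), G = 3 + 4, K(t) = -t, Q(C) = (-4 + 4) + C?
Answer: 341961757/1993215 ≈ 171.56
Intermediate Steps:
Q(C) = C (Q(C) = 0 + C = C)
G = 7
T = 105 (T = -35*(-6 + 3) = -35*(-3) = -5*(-21) = 105)
R(h) = 105
K(-38)/37966 + 18014/R(-66) = -1*(-38)/37966 + 18014/105 = 38*(1/37966) + 18014*(1/105) = 19/18983 + 18014/105 = 341961757/1993215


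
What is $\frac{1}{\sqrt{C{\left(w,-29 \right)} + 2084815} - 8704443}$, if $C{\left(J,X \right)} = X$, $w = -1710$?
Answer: $- \frac{791313}{6887938714133} - \frac{\sqrt{2084786}}{75767325855463} \approx -1.149 \cdot 10^{-7}$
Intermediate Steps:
$\frac{1}{\sqrt{C{\left(w,-29 \right)} + 2084815} - 8704443} = \frac{1}{\sqrt{-29 + 2084815} - 8704443} = \frac{1}{\sqrt{2084786} - 8704443} = \frac{1}{-8704443 + \sqrt{2084786}}$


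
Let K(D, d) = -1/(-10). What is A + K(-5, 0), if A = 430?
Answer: 4301/10 ≈ 430.10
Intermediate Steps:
K(D, d) = ⅒ (K(D, d) = -1*(-⅒) = ⅒)
A + K(-5, 0) = 430 + ⅒ = 4301/10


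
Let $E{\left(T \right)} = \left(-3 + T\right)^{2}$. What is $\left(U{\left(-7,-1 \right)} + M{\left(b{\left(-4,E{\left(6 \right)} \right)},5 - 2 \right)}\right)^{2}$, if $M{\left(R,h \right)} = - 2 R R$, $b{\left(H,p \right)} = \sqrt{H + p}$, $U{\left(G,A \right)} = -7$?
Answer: $289$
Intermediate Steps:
$M{\left(R,h \right)} = - 2 R^{2}$
$\left(U{\left(-7,-1 \right)} + M{\left(b{\left(-4,E{\left(6 \right)} \right)},5 - 2 \right)}\right)^{2} = \left(-7 - 2 \left(\sqrt{-4 + \left(-3 + 6\right)^{2}}\right)^{2}\right)^{2} = \left(-7 - 2 \left(\sqrt{-4 + 3^{2}}\right)^{2}\right)^{2} = \left(-7 - 2 \left(\sqrt{-4 + 9}\right)^{2}\right)^{2} = \left(-7 - 2 \left(\sqrt{5}\right)^{2}\right)^{2} = \left(-7 - 10\right)^{2} = \left(-17\right)^{2} = 289$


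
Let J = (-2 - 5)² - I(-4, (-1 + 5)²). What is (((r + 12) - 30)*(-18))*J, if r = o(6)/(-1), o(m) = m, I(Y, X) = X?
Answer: 14256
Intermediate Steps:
r = -6 (r = 6/(-1) = 6*(-1) = -6)
J = 33 (J = (-2 - 5)² - (-1 + 5)² = (-7)² - 1*4² = 49 - 1*16 = 49 - 16 = 33)
(((r + 12) - 30)*(-18))*J = (((-6 + 12) - 30)*(-18))*33 = ((6 - 30)*(-18))*33 = -24*(-18)*33 = 432*33 = 14256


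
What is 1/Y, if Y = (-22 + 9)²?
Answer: 1/169 ≈ 0.0059172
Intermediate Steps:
Y = 169 (Y = (-13)² = 169)
1/Y = 1/169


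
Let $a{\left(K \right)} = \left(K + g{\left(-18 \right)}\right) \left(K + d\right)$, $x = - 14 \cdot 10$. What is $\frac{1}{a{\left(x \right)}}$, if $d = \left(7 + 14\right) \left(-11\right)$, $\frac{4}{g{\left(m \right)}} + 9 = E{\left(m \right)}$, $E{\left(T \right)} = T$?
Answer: $\frac{27}{1403864} \approx 1.9233 \cdot 10^{-5}$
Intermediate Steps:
$g{\left(m \right)} = \frac{4}{-9 + m}$
$d = -231$ ($d = 21 \left(-11\right) = -231$)
$x = -140$ ($x = \left(-1\right) 140 = -140$)
$a{\left(K \right)} = \left(-231 + K\right) \left(- \frac{4}{27} + K\right)$ ($a{\left(K \right)} = \left(K + \frac{4}{-9 - 18}\right) \left(K - 231\right) = \left(K + \frac{4}{-27}\right) \left(-231 + K\right) = \left(K + 4 \left(- \frac{1}{27}\right)\right) \left(-231 + K\right) = \left(K - \frac{4}{27}\right) \left(-231 + K\right) = \left(- \frac{4}{27} + K\right) \left(-231 + K\right) = \left(-231 + K\right) \left(- \frac{4}{27} + K\right)$)
$\frac{1}{a{\left(x \right)}} = \frac{1}{\frac{308}{9} + \left(-140\right)^{2} - - \frac{873740}{27}} = \frac{1}{\frac{308}{9} + 19600 + \frac{873740}{27}} = \frac{1}{\frac{1403864}{27}} = \frac{27}{1403864}$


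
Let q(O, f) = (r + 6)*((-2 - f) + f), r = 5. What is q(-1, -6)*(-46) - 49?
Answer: 963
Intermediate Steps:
q(O, f) = -22 (q(O, f) = (5 + 6)*((-2 - f) + f) = 11*(-2) = -22)
q(-1, -6)*(-46) - 49 = -22*(-46) - 49 = 1012 - 49 = 963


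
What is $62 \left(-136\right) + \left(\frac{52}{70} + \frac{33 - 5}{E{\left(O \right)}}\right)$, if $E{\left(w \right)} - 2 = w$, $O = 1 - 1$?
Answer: $- \frac{294604}{35} \approx -8417.3$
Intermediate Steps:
$O = 0$ ($O = 1 - 1 = 0$)
$E{\left(w \right)} = 2 + w$
$62 \left(-136\right) + \left(\frac{52}{70} + \frac{33 - 5}{E{\left(O \right)}}\right) = 62 \left(-136\right) + \left(\frac{52}{70} + \frac{33 - 5}{2 + 0}\right) = -8432 + \left(52 \cdot \frac{1}{70} + \frac{28}{2}\right) = -8432 + \left(\frac{26}{35} + 28 \cdot \frac{1}{2}\right) = -8432 + \left(\frac{26}{35} + 14\right) = -8432 + \frac{516}{35} = - \frac{294604}{35}$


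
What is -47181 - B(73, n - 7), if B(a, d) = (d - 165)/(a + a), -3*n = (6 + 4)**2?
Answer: -10332331/219 ≈ -47180.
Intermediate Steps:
n = -100/3 (n = -(6 + 4)**2/3 = -1/3*10**2 = -1/3*100 = -100/3 ≈ -33.333)
B(a, d) = (-165 + d)/(2*a) (B(a, d) = (-165 + d)/((2*a)) = (-165 + d)*(1/(2*a)) = (-165 + d)/(2*a))
-47181 - B(73, n - 7) = -47181 - (-165 + (-100/3 - 7))/(2*73) = -47181 - (-165 - 121/3)/(2*73) = -47181 - (-616)/(2*73*3) = -47181 - 1*(-308/219) = -47181 + 308/219 = -10332331/219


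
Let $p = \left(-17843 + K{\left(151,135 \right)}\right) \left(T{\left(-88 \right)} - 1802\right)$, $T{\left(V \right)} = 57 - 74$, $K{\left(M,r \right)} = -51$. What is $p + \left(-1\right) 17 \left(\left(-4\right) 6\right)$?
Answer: $32549594$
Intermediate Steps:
$T{\left(V \right)} = -17$
$p = 32549186$ ($p = \left(-17843 - 51\right) \left(-17 - 1802\right) = \left(-17894\right) \left(-1819\right) = 32549186$)
$p + \left(-1\right) 17 \left(\left(-4\right) 6\right) = 32549186 + \left(-1\right) 17 \left(\left(-4\right) 6\right) = 32549186 - -408 = 32549186 + 408 = 32549594$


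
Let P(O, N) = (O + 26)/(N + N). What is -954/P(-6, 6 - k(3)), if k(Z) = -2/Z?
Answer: -636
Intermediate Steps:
P(O, N) = (26 + O)/(2*N) (P(O, N) = (26 + O)/((2*N)) = (26 + O)*(1/(2*N)) = (26 + O)/(2*N))
-954/P(-6, 6 - k(3)) = -954*2*(6 - (-2)/3)/(26 - 6) = -954/((½)*20/(6 - (-2)/3)) = -954/((½)*20/(6 - 1*(-⅔))) = -954/((½)*20/(6 + ⅔)) = -954/((½)*20/(20/3)) = -954/((½)*(3/20)*20) = -954/3/2 = -954*⅔ = -636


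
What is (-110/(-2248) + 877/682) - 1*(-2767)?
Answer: 1061058457/383284 ≈ 2768.3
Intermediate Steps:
(-110/(-2248) + 877/682) - 1*(-2767) = (-110*(-1/2248) + 877*(1/682)) + 2767 = (55/1124 + 877/682) + 2767 = 511629/383284 + 2767 = 1061058457/383284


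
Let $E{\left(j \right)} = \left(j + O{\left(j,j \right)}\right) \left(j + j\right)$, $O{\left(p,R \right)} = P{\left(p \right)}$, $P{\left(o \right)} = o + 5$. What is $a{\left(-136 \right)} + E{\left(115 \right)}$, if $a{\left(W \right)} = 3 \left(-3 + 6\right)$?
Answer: $54059$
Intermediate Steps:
$P{\left(o \right)} = 5 + o$
$O{\left(p,R \right)} = 5 + p$
$a{\left(W \right)} = 9$ ($a{\left(W \right)} = 3 \cdot 3 = 9$)
$E{\left(j \right)} = 2 j \left(5 + 2 j\right)$ ($E{\left(j \right)} = \left(j + \left(5 + j\right)\right) \left(j + j\right) = \left(5 + 2 j\right) 2 j = 2 j \left(5 + 2 j\right)$)
$a{\left(-136 \right)} + E{\left(115 \right)} = 9 + 2 \cdot 115 \left(5 + 2 \cdot 115\right) = 9 + 2 \cdot 115 \left(5 + 230\right) = 9 + 2 \cdot 115 \cdot 235 = 9 + 54050 = 54059$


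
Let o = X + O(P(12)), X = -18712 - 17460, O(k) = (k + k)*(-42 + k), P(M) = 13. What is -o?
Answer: 36926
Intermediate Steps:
O(k) = 2*k*(-42 + k) (O(k) = (2*k)*(-42 + k) = 2*k*(-42 + k))
X = -36172
o = -36926 (o = -36172 + 2*13*(-42 + 13) = -36172 + 2*13*(-29) = -36172 - 754 = -36926)
-o = -1*(-36926) = 36926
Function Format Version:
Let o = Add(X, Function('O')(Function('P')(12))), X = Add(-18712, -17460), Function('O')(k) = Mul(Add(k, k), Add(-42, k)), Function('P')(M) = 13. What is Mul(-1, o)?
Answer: 36926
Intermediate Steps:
Function('O')(k) = Mul(2, k, Add(-42, k)) (Function('O')(k) = Mul(Mul(2, k), Add(-42, k)) = Mul(2, k, Add(-42, k)))
X = -36172
o = -36926 (o = Add(-36172, Mul(2, 13, Add(-42, 13))) = Add(-36172, Mul(2, 13, -29)) = Add(-36172, -754) = -36926)
Mul(-1, o) = Mul(-1, -36926) = 36926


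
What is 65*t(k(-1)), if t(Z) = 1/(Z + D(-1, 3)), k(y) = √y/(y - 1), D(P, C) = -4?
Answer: -16 + 2*I ≈ -16.0 + 2.0*I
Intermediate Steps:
k(y) = √y/(-1 + y)
t(Z) = 1/(-4 + Z) (t(Z) = 1/(Z - 4) = 1/(-4 + Z))
65*t(k(-1)) = 65/(-4 + √(-1)/(-1 - 1)) = 65/(-4 + I/(-2)) = 65/(-4 + I*(-½)) = 65/(-4 - I/2) = 65*(4*(-4 + I/2)/65) = 4*(-4 + I/2)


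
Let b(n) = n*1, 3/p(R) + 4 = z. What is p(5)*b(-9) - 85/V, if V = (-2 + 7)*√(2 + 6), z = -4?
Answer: 27/8 - 17*√2/4 ≈ -2.6354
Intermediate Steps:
p(R) = -3/8 (p(R) = 3/(-4 - 4) = 3/(-8) = 3*(-⅛) = -3/8)
V = 10*√2 (V = 5*√8 = 5*(2*√2) = 10*√2 ≈ 14.142)
b(n) = n
p(5)*b(-9) - 85/V = -3/8*(-9) - 85*√2/20 = 27/8 - 17*√2/4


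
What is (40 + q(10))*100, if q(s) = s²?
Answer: 14000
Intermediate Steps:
(40 + q(10))*100 = (40 + 10²)*100 = (40 + 100)*100 = 140*100 = 14000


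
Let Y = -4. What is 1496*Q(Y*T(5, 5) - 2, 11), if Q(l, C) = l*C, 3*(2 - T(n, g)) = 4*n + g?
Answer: 1151920/3 ≈ 3.8397e+5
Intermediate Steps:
T(n, g) = 2 - 4*n/3 - g/3 (T(n, g) = 2 - (4*n + g)/3 = 2 - (g + 4*n)/3 = 2 + (-4*n/3 - g/3) = 2 - 4*n/3 - g/3)
Q(l, C) = C*l
1496*Q(Y*T(5, 5) - 2, 11) = 1496*(11*(-4*(2 - 4/3*5 - ⅓*5) - 2)) = 1496*(11*(-4*(2 - 20/3 - 5/3) - 2)) = 1496*(11*(-4*(-19/3) - 2)) = 1496*(11*(76/3 - 2)) = 1496*(11*(70/3)) = 1496*(770/3) = 1151920/3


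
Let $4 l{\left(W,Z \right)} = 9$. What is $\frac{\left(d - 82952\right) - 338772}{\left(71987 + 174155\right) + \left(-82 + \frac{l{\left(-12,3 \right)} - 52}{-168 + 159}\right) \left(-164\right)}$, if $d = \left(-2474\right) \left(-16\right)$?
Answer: $- \frac{3439260}{2328151} \approx -1.4772$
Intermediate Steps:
$l{\left(W,Z \right)} = \frac{9}{4}$ ($l{\left(W,Z \right)} = \frac{1}{4} \cdot 9 = \frac{9}{4}$)
$d = 39584$
$\frac{\left(d - 82952\right) - 338772}{\left(71987 + 174155\right) + \left(-82 + \frac{l{\left(-12,3 \right)} - 52}{-168 + 159}\right) \left(-164\right)} = \frac{\left(39584 - 82952\right) - 338772}{\left(71987 + 174155\right) + \left(-82 + \frac{\frac{9}{4} - 52}{-168 + 159}\right) \left(-164\right)} = \frac{\left(39584 - 82952\right) - 338772}{246142 + \left(-82 - \frac{199}{4 \left(-9\right)}\right) \left(-164\right)} = \frac{-43368 - 338772}{246142 + \left(-82 - - \frac{199}{36}\right) \left(-164\right)} = - \frac{382140}{246142 + \left(-82 + \frac{199}{36}\right) \left(-164\right)} = - \frac{382140}{246142 - - \frac{112873}{9}} = - \frac{382140}{246142 + \frac{112873}{9}} = - \frac{382140}{\frac{2328151}{9}} = \left(-382140\right) \frac{9}{2328151} = - \frac{3439260}{2328151}$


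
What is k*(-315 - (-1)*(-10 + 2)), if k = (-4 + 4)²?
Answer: 0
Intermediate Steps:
k = 0 (k = 0² = 0)
k*(-315 - (-1)*(-10 + 2)) = 0*(-315 - (-1)*(-10 + 2)) = 0*(-315 - (-1)*(-8)) = 0*(-315 - 1*8) = 0*(-315 - 8) = 0*(-323) = 0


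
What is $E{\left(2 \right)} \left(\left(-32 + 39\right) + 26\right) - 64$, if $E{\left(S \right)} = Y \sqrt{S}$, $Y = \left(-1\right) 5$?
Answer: $-64 - 165 \sqrt{2} \approx -297.35$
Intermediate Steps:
$Y = -5$
$E{\left(S \right)} = - 5 \sqrt{S}$
$E{\left(2 \right)} \left(\left(-32 + 39\right) + 26\right) - 64 = - 5 \sqrt{2} \left(\left(-32 + 39\right) + 26\right) - 64 = - 5 \sqrt{2} \left(7 + 26\right) - 64 = - 5 \sqrt{2} \cdot 33 - 64 = - 165 \sqrt{2} - 64 = -64 - 165 \sqrt{2}$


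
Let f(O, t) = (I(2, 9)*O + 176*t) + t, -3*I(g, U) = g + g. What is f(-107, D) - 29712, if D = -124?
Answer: -154552/3 ≈ -51517.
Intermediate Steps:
I(g, U) = -2*g/3 (I(g, U) = -(g + g)/3 = -2*g/3)
f(O, t) = 177*t - 4*O/3 (f(O, t) = ((-⅔*2)*O + 176*t) + t = (-4*O/3 + 176*t) + t = (176*t - 4*O/3) + t = 177*t - 4*O/3)
f(-107, D) - 29712 = (177*(-124) - 4/3*(-107)) - 29712 = (-21948 + 428/3) - 29712 = -65416/3 - 29712 = -154552/3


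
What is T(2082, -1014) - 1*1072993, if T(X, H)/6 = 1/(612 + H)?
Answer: -71890532/67 ≈ -1.0730e+6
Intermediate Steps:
T(X, H) = 6/(612 + H)
T(2082, -1014) - 1*1072993 = 6/(612 - 1014) - 1*1072993 = 6/(-402) - 1072993 = 6*(-1/402) - 1072993 = -1/67 - 1072993 = -71890532/67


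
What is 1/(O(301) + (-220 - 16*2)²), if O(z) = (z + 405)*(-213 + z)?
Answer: 1/125632 ≈ 7.9598e-6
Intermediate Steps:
O(z) = (-213 + z)*(405 + z) (O(z) = (405 + z)*(-213 + z) = (-213 + z)*(405 + z))
1/(O(301) + (-220 - 16*2)²) = 1/((-86265 + 301² + 192*301) + (-220 - 16*2)²) = 1/((-86265 + 90601 + 57792) + (-220 - 32)²) = 1/(62128 + (-252)²) = 1/(62128 + 63504) = 1/125632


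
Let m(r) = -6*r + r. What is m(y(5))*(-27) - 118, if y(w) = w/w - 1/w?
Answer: -10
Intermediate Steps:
y(w) = 1 - 1/w
m(r) = -5*r
m(y(5))*(-27) - 118 = -5*(-1 + 5)/5*(-27) - 118 = -4*(-27) - 118 = 108 - 118 = -10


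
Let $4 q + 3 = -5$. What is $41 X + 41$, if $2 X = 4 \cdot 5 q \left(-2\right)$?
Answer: $1681$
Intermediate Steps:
$q = -2$ ($q = - \frac{3}{4} + \frac{1}{4} \left(-5\right) = - \frac{3}{4} - \frac{5}{4} = -2$)
$X = 40$ ($X = \frac{4 \cdot 5 \left(-2\right) \left(-2\right)}{2} = \frac{4 \left(\left(-10\right) \left(-2\right)\right)}{2} = \frac{4 \cdot 20}{2} = \frac{1}{2} \cdot 80 = 40$)
$41 X + 41 = 41 \cdot 40 + 41 = 1640 + 41 = 1681$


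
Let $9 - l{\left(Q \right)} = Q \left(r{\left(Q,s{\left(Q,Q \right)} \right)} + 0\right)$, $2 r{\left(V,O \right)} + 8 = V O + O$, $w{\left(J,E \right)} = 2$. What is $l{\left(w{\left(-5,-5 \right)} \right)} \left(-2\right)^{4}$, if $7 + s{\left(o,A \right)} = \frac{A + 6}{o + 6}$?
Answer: $560$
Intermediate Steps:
$s{\left(o,A \right)} = -7 + \frac{6 + A}{6 + o}$ ($s{\left(o,A \right)} = -7 + \frac{A + 6}{o + 6} = -7 + \frac{6 + A}{6 + o}$)
$r{\left(V,O \right)} = -4 + \frac{O}{2} + \frac{O V}{2}$ ($r{\left(V,O \right)} = -4 + \frac{V O + O}{2} = -4 + \frac{O V + O}{2} = -4 + \frac{O + O V}{2} = -4 + \left(\frac{O}{2} + \frac{O V}{2}\right) = -4 + \frac{O}{2} + \frac{O V}{2}$)
$l{\left(Q \right)} = 9 - Q \left(-4 + \frac{-36 - 6 Q}{2 \left(6 + Q\right)} + \frac{Q \left(-36 - 6 Q\right)}{2 \left(6 + Q\right)}\right)$ ($l{\left(Q \right)} = 9 - Q \left(\left(-4 + \frac{\frac{1}{6 + Q} \left(-36 + Q - 7 Q\right)}{2} + \frac{\frac{-36 + Q - 7 Q}{6 + Q} Q}{2}\right) + 0\right) = 9 - Q \left(\left(-4 + \frac{\frac{1}{6 + Q} \left(-36 - 6 Q\right)}{2} + \frac{\frac{-36 - 6 Q}{6 + Q} Q}{2}\right) + 0\right) = 9 - Q \left(\left(-4 + \frac{-36 - 6 Q}{2 \left(6 + Q\right)} + \frac{Q \left(-36 - 6 Q\right)}{2 \left(6 + Q\right)}\right) + 0\right) = 9 - Q \left(-4 + \frac{-36 - 6 Q}{2 \left(6 + Q\right)} + \frac{Q \left(-36 - 6 Q\right)}{2 \left(6 + Q\right)}\right)$)
$l{\left(w{\left(-5,-5 \right)} \right)} \left(-2\right)^{4} = \left(9 + 3 \cdot 2^{2} + 7 \cdot 2\right) \left(-2\right)^{4} = \left(9 + 3 \cdot 4 + 14\right) 16 = \left(9 + 12 + 14\right) 16 = 35 \cdot 16 = 560$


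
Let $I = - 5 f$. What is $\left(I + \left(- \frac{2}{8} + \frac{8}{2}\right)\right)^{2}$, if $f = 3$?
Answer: $\frac{2025}{16} \approx 126.56$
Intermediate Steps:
$I = -15$ ($I = \left(-5\right) 3 = -15$)
$\left(I + \left(- \frac{2}{8} + \frac{8}{2}\right)\right)^{2} = \left(-15 + \left(- \frac{2}{8} + \frac{8}{2}\right)\right)^{2} = \left(-15 + \left(\left(-2\right) \frac{1}{8} + 8 \cdot \frac{1}{2}\right)\right)^{2} = \left(-15 + \left(- \frac{1}{4} + 4\right)\right)^{2} = \left(-15 + \frac{15}{4}\right)^{2} = \left(- \frac{45}{4}\right)^{2} = \frac{2025}{16}$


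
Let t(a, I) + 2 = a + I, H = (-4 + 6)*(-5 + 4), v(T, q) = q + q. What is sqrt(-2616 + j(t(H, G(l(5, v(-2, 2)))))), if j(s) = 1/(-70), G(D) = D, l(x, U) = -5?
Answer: I*sqrt(12818470)/70 ≈ 51.147*I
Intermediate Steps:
v(T, q) = 2*q
H = -2 (H = 2*(-1) = -2)
t(a, I) = -2 + I + a (t(a, I) = -2 + (a + I) = -2 + (I + a) = -2 + I + a)
j(s) = -1/70
sqrt(-2616 + j(t(H, G(l(5, v(-2, 2)))))) = sqrt(-2616 - 1/70) = sqrt(-183121/70) = I*sqrt(12818470)/70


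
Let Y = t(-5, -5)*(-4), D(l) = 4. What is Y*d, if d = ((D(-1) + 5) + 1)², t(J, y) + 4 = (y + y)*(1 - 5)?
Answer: -14400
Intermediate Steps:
t(J, y) = -4 - 8*y (t(J, y) = -4 + (y + y)*(1 - 5) = -4 + (2*y)*(-4) = -4 - 8*y)
Y = -144 (Y = (-4 - 8*(-5))*(-4) = (-4 + 40)*(-4) = 36*(-4) = -144)
d = 100 (d = ((4 + 5) + 1)² = (9 + 1)² = 10² = 100)
Y*d = -144*100 = -14400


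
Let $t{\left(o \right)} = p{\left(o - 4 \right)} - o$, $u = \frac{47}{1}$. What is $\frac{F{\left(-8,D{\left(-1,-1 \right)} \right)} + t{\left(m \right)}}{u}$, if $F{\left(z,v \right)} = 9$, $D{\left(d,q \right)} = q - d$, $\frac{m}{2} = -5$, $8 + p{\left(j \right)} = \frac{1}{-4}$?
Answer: $\frac{43}{188} \approx 0.22872$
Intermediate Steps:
$p{\left(j \right)} = - \frac{33}{4}$ ($p{\left(j \right)} = -8 + \frac{1}{-4} = -8 - \frac{1}{4} = - \frac{33}{4}$)
$m = -10$ ($m = 2 \left(-5\right) = -10$)
$u = 47$ ($u = 47 \cdot 1 = 47$)
$t{\left(o \right)} = - \frac{33}{4} - o$
$\frac{F{\left(-8,D{\left(-1,-1 \right)} \right)} + t{\left(m \right)}}{u} = \frac{9 - - \frac{7}{4}}{47} = \left(9 + \left(- \frac{33}{4} + 10\right)\right) \frac{1}{47} = \left(9 + \frac{7}{4}\right) \frac{1}{47} = \frac{43}{4} \cdot \frac{1}{47} = \frac{43}{188}$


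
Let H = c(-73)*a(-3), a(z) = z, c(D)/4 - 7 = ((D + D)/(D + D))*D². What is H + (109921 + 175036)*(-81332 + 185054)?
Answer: 29556245922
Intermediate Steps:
c(D) = 28 + 4*D² (c(D) = 28 + 4*(((D + D)/(D + D))*D²) = 28 + 4*(((2*D)/((2*D)))*D²) = 28 + 4*(((2*D)*(1/(2*D)))*D²) = 28 + 4*(1*D²) = 28 + 4*D²)
H = -64032 (H = (28 + 4*(-73)²)*(-3) = (28 + 4*5329)*(-3) = (28 + 21316)*(-3) = 21344*(-3) = -64032)
H + (109921 + 175036)*(-81332 + 185054) = -64032 + (109921 + 175036)*(-81332 + 185054) = -64032 + 284957*103722 = -64032 + 29556309954 = 29556245922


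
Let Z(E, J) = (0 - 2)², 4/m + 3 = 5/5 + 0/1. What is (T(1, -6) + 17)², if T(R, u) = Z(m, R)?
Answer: 441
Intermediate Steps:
m = -2 (m = 4/(-3 + (5/5 + 0/1)) = 4/(-3 + (5*(⅕) + 0*1)) = 4/(-3 + (1 + 0)) = 4/(-3 + 1) = 4/(-2) = 4*(-½) = -2)
Z(E, J) = 4 (Z(E, J) = (-2)² = 4)
T(R, u) = 4
(T(1, -6) + 17)² = (4 + 17)² = 21² = 441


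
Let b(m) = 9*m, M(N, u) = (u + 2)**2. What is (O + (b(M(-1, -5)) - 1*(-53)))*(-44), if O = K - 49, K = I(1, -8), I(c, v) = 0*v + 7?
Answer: -4048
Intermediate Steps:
M(N, u) = (2 + u)**2
I(c, v) = 7 (I(c, v) = 0 + 7 = 7)
K = 7
O = -42 (O = 7 - 49 = -42)
(O + (b(M(-1, -5)) - 1*(-53)))*(-44) = (-42 + (9*(2 - 5)**2 - 1*(-53)))*(-44) = (-42 + (9*(-3)**2 + 53))*(-44) = (-42 + (9*9 + 53))*(-44) = (-42 + (81 + 53))*(-44) = (-42 + 134)*(-44) = 92*(-44) = -4048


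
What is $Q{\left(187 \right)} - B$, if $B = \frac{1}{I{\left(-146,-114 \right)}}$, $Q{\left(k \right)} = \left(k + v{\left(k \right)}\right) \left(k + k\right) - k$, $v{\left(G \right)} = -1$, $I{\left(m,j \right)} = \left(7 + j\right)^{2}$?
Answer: $\frac{794297272}{11449} \approx 69377.0$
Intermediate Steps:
$Q{\left(k \right)} = - k + 2 k \left(-1 + k\right)$ ($Q{\left(k \right)} = \left(k - 1\right) \left(k + k\right) - k = \left(-1 + k\right) 2 k - k = 2 k \left(-1 + k\right) - k = - k + 2 k \left(-1 + k\right)$)
$B = \frac{1}{11449}$ ($B = \frac{1}{\left(7 - 114\right)^{2}} = \frac{1}{\left(-107\right)^{2}} = \frac{1}{11449} \approx 8.7344 \cdot 10^{-5}$)
$Q{\left(187 \right)} - B = 187 \left(-3 + 2 \cdot 187\right) - \frac{1}{11449} = 187 \left(-3 + 374\right) - \frac{1}{11449} = 187 \cdot 371 - \frac{1}{11449} = 69377 - \frac{1}{11449} = \frac{794297272}{11449}$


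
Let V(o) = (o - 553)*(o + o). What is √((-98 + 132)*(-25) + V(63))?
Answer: I*√62590 ≈ 250.18*I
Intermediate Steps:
V(o) = 2*o*(-553 + o) (V(o) = (-553 + o)*(2*o) = 2*o*(-553 + o))
√((-98 + 132)*(-25) + V(63)) = √((-98 + 132)*(-25) + 2*63*(-553 + 63)) = √(34*(-25) + 2*63*(-490)) = √(-850 - 61740) = √(-62590) = I*√62590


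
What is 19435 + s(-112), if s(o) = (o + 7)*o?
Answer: 31195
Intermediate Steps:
s(o) = o*(7 + o) (s(o) = (7 + o)*o = o*(7 + o))
19435 + s(-112) = 19435 - 112*(7 - 112) = 19435 - 112*(-105) = 19435 + 11760 = 31195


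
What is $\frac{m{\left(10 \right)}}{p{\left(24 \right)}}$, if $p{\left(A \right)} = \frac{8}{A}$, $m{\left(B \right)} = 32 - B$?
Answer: $66$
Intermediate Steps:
$\frac{m{\left(10 \right)}}{p{\left(24 \right)}} = \frac{32 - 10}{8 \cdot \frac{1}{24}} = 22 \frac{1}{\frac{1}{3}} = 22 \cdot 3 = 66$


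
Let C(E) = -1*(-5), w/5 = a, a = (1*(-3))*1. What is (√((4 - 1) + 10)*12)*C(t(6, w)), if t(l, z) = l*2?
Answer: 60*√13 ≈ 216.33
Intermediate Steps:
a = -3 (a = -3*1 = -3)
w = -15 (w = 5*(-3) = -15)
t(l, z) = 2*l
C(E) = 5
(√((4 - 1) + 10)*12)*C(t(6, w)) = (√((4 - 1) + 10)*12)*5 = (√(3 + 10)*12)*5 = (√13*12)*5 = (12*√13)*5 = 60*√13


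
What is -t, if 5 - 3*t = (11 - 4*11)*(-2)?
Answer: 61/3 ≈ 20.333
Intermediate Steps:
t = -61/3 (t = 5/3 - (11 - 4*11)*(-2)/3 = 5/3 - (11 - 44)*(-2)/3 = 5/3 - (-11)*(-2) = 5/3 - ⅓*66 = 5/3 - 22 = -61/3 ≈ -20.333)
-t = -1*(-61/3) = 61/3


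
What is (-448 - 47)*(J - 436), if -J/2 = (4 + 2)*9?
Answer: 269280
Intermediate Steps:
J = -108 (J = -2*(4 + 2)*9 = -12*9 = -2*54 = -108)
(-448 - 47)*(J - 436) = (-448 - 47)*(-108 - 436) = -495*(-544) = 269280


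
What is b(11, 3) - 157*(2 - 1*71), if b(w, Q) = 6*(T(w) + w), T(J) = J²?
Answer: 11625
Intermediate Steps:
b(w, Q) = 6*w + 6*w² (b(w, Q) = 6*(w² + w) = 6*(w + w²) = 6*w + 6*w²)
b(11, 3) - 157*(2 - 1*71) = 6*11*(1 + 11) - 157*(2 - 1*71) = 6*11*12 - 157*(2 - 71) = 792 - 157*(-69) = 792 + 10833 = 11625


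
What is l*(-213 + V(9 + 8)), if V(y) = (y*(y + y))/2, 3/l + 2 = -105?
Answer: -228/107 ≈ -2.1308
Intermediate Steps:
l = -3/107 (l = 3/(-2 - 105) = 3/(-107) = 3*(-1/107) = -3/107 ≈ -0.028037)
V(y) = y² (V(y) = (y*(2*y))*(½) = (2*y²)*(½) = y²)
l*(-213 + V(9 + 8)) = -3*(-213 + (9 + 8)²)/107 = -3*(-213 + 17²)/107 = -3*(-213 + 289)/107 = -3/107*76 = -228/107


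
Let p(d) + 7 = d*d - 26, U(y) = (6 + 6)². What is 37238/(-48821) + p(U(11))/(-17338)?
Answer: -1656373607/846458498 ≈ -1.9568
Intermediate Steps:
U(y) = 144 (U(y) = 12² = 144)
p(d) = -33 + d² (p(d) = -7 + (d*d - 26) = -7 + (d² - 26) = -7 + (-26 + d²) = -33 + d²)
37238/(-48821) + p(U(11))/(-17338) = 37238/(-48821) + (-33 + 144²)/(-17338) = 37238*(-1/48821) + (-33 + 20736)*(-1/17338) = -37238/48821 + 20703*(-1/17338) = -37238/48821 - 20703/17338 = -1656373607/846458498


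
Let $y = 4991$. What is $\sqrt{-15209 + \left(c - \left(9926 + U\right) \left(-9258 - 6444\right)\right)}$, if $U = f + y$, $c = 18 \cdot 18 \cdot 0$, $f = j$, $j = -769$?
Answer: $\sqrt{222136687} \approx 14904.0$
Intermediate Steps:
$f = -769$
$c = 0$ ($c = 324 \cdot 0 = 0$)
$U = 4222$ ($U = -769 + 4991 = 4222$)
$\sqrt{-15209 + \left(c - \left(9926 + U\right) \left(-9258 - 6444\right)\right)} = \sqrt{-15209 + \left(0 - \left(9926 + 4222\right) \left(-9258 - 6444\right)\right)} = \sqrt{-15209 + \left(0 - 14148 \left(-15702\right)\right)} = \sqrt{-15209 + \left(0 - -222151896\right)} = \sqrt{-15209 + \left(0 + 222151896\right)} = \sqrt{-15209 + 222151896} = \sqrt{222136687}$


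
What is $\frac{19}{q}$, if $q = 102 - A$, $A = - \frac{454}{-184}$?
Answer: $\frac{1748}{9157} \approx 0.19089$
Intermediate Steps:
$A = \frac{227}{92}$ ($A = \left(-454\right) \left(- \frac{1}{184}\right) = \frac{227}{92} \approx 2.4674$)
$q = \frac{9157}{92}$ ($q = 102 - \frac{227}{92} = \frac{9157}{92} \approx 99.533$)
$\frac{19}{q} = \frac{19}{\frac{9157}{92}} = 19 \cdot \frac{92}{9157} = \frac{1748}{9157}$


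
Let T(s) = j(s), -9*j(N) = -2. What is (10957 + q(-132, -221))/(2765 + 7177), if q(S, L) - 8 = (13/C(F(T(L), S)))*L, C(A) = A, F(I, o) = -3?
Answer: 17884/14913 ≈ 1.1992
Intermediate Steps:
j(N) = 2/9 (j(N) = -⅑*(-2) = 2/9)
T(s) = 2/9
q(S, L) = 8 - 13*L/3 (q(S, L) = 8 + (13/(-3))*L = 8 + (13*(-⅓))*L = 8 - 13*L/3)
(10957 + q(-132, -221))/(2765 + 7177) = (10957 + (8 - 13/3*(-221)))/(2765 + 7177) = (10957 + (8 + 2873/3))/9942 = (10957 + 2897/3)*(1/9942) = (35768/3)*(1/9942) = 17884/14913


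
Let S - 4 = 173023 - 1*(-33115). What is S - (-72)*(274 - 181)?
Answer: 212838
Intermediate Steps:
S = 206142 (S = 4 + (173023 - 1*(-33115)) = 4 + (173023 + 33115) = 4 + 206138 = 206142)
S - (-72)*(274 - 181) = 206142 - (-72)*(274 - 181) = 206142 - (-72)*93 = 206142 - 1*(-6696) = 206142 + 6696 = 212838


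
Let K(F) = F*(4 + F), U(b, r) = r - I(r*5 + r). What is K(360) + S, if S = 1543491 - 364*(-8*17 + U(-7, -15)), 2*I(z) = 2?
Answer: 1729859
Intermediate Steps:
I(z) = 1 (I(z) = (½)*2 = 1)
U(b, r) = -1 + r (U(b, r) = r - 1*1 = r - 1 = -1 + r)
S = 1598819 (S = 1543491 - 364*(-8*17 + (-1 - 15)) = 1543491 - 364*(-136 - 16) = 1543491 - 364*(-152) = 1543491 - 1*(-55328) = 1543491 + 55328 = 1598819)
K(360) + S = 360*(4 + 360) + 1598819 = 360*364 + 1598819 = 131040 + 1598819 = 1729859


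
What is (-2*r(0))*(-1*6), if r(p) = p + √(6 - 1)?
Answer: 12*√5 ≈ 26.833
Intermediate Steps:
r(p) = p + √5
(-2*r(0))*(-1*6) = (-2*(0 + √5))*(-1*6) = -2*√5*(-6) = 12*√5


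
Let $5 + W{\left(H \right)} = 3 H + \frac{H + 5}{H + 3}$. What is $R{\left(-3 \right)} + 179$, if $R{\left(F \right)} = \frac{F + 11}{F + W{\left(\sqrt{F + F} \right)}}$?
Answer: $\frac{248555}{1393} - \frac{344 i \sqrt{6}}{1393} \approx 178.43 - 0.6049 i$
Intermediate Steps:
$W{\left(H \right)} = -5 + 3 H + \frac{5 + H}{3 + H}$ ($W{\left(H \right)} = -5 + \left(3 H + \frac{H + 5}{H + 3}\right) = -5 + \left(3 H + \frac{5 + H}{3 + H}\right) = -5 + 3 H + \frac{5 + H}{3 + H}$)
$R{\left(F \right)} = \frac{11 + F}{F + \frac{-10 + 6 F + 5 \sqrt{2} \sqrt{F}}{3 + \sqrt{2} \sqrt{F}}}$ ($R{\left(F \right)} = \frac{F + 11}{F + \frac{-10 + 3 \left(\sqrt{F + F}\right)^{2} + 5 \sqrt{F + F}}{3 + \sqrt{F + F}}} = \frac{11 + F}{F + \frac{-10 + 3 \left(\sqrt{2 F}\right)^{2} + 5 \sqrt{2 F}}{3 + \sqrt{2 F}}} = \frac{11 + F}{F + \frac{-10 + 3 \left(\sqrt{2} \sqrt{F}\right)^{2} + 5 \sqrt{2} \sqrt{F}}{3 + \sqrt{2} \sqrt{F}}} = \frac{11 + F}{F + \frac{-10 + 3 \cdot 2 F + 5 \sqrt{2} \sqrt{F}}{3 + \sqrt{2} \sqrt{F}}} = \frac{11 + F}{F + \frac{-10 + 6 F + 5 \sqrt{2} \sqrt{F}}{3 + \sqrt{2} \sqrt{F}}}$)
$R{\left(-3 \right)} + 179 = \frac{\left(3 + \sqrt{2} \sqrt{-3}\right) \left(11 - 3\right)}{-10 + 6 \left(-3\right) - 3 \left(3 + \sqrt{2} \sqrt{-3}\right) + 5 \sqrt{2} \sqrt{-3}} + 179 = \frac{1}{-10 - 18 - 3 \left(3 + \sqrt{2} i \sqrt{3}\right) + 5 \sqrt{2} i \sqrt{3}} \left(3 + \sqrt{2} i \sqrt{3}\right) 8 + 179 = \frac{1}{-10 - 18 - 3 \left(3 + i \sqrt{6}\right) + 5 i \sqrt{6}} \left(3 + i \sqrt{6}\right) 8 + 179 = \frac{1}{-10 - 18 - \left(9 + 3 i \sqrt{6}\right) + 5 i \sqrt{6}} \left(3 + i \sqrt{6}\right) 8 + 179 = \frac{1}{-37 + 2 i \sqrt{6}} \left(3 + i \sqrt{6}\right) 8 + 179 = \frac{8 \left(3 + i \sqrt{6}\right)}{-37 + 2 i \sqrt{6}} + 179 = 179 + \frac{8 \left(3 + i \sqrt{6}\right)}{-37 + 2 i \sqrt{6}}$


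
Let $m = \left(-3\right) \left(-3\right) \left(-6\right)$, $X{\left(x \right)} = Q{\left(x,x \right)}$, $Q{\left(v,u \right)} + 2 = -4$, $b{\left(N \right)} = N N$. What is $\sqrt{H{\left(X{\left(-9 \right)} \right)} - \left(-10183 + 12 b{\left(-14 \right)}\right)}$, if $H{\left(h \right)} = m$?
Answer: $\sqrt{7777} \approx 88.187$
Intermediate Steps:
$b{\left(N \right)} = N^{2}$
$Q{\left(v,u \right)} = -6$ ($Q{\left(v,u \right)} = -2 - 4 = -6$)
$X{\left(x \right)} = -6$
$m = -54$ ($m = 9 \left(-6\right) = -54$)
$H{\left(h \right)} = -54$
$\sqrt{H{\left(X{\left(-9 \right)} \right)} - \left(-10183 + 12 b{\left(-14 \right)}\right)} = \sqrt{-54 + \left(\left(-3749 - 12 \left(-14\right)^{2}\right) + 13932\right)} = \sqrt{-54 + \left(\left(-3749 - 2352\right) + 13932\right)} = \sqrt{-54 + \left(-6101 + 13932\right)} = \sqrt{-54 + 7831} = \sqrt{7777}$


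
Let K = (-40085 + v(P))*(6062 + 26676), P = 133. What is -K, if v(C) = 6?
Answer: 1312106302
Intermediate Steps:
K = -1312106302 (K = (-40085 + 6)*(6062 + 26676) = -40079*32738 = -1312106302)
-K = -1*(-1312106302) = 1312106302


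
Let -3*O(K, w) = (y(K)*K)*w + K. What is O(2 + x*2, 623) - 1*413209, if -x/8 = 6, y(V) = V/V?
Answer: -393657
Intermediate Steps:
y(V) = 1
x = -48 (x = -8*6 = -48)
O(K, w) = -K/3 - K*w/3 (O(K, w) = -((1*K)*w + K)/3 = -(K*w + K)/3 = -(K + K*w)/3 = -K/3 - K*w/3)
O(2 + x*2, 623) - 1*413209 = -(2 - 48*2)*(1 + 623)/3 - 1*413209 = -1/3*(2 - 96)*624 - 413209 = -1/3*(-94)*624 - 413209 = 19552 - 413209 = -393657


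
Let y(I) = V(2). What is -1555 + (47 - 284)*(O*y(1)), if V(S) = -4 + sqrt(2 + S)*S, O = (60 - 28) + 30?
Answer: -1555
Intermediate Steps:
O = 62 (O = 32 + 30 = 62)
V(S) = -4 + S*sqrt(2 + S)
y(I) = 0 (y(I) = -4 + 2*sqrt(2 + 2) = -4 + 2*sqrt(4) = -4 + 2*2 = -4 + 4 = 0)
-1555 + (47 - 284)*(O*y(1)) = -1555 + (47 - 284)*(62*0) = -1555 - 237*0 = -1555 + 0 = -1555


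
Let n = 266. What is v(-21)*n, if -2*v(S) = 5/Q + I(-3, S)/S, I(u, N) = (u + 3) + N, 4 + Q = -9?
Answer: -1064/13 ≈ -81.846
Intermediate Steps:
Q = -13 (Q = -4 - 9 = -13)
I(u, N) = 3 + N + u (I(u, N) = (3 + u) + N = 3 + N + u)
v(S) = -4/13 (v(S) = -(5/(-13) + (3 + S - 3)/S)/2 = -(5*(-1/13) + S/S)/2 = -(-5/13 + 1)/2 = -½*8/13 = -4/13)
v(-21)*n = -4/13*266 = -1064/13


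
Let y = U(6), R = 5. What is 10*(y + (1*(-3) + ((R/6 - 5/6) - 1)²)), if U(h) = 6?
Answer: 40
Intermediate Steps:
y = 6
10*(y + (1*(-3) + ((R/6 - 5/6) - 1)²)) = 10*(6 + (1*(-3) + ((5/6 - 5/6) - 1)²)) = 10*(6 + (-3 + ((5*(⅙) - 5*⅙) - 1)²)) = 10*(6 + (-3 + ((⅚ - ⅚) - 1)²)) = 10*(6 + (-3 + (0 - 1)²)) = 10*(6 + (-3 + (-1)²)) = 10*(6 + (-3 + 1)) = 10*(6 - 2) = 10*4 = 40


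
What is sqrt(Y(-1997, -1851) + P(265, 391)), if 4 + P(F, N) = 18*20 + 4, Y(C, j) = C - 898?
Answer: 13*I*sqrt(15) ≈ 50.349*I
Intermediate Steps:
Y(C, j) = -898 + C
P(F, N) = 360 (P(F, N) = -4 + (18*20 + 4) = -4 + (360 + 4) = -4 + 364 = 360)
sqrt(Y(-1997, -1851) + P(265, 391)) = sqrt((-898 - 1997) + 360) = sqrt(-2895 + 360) = sqrt(-2535) = 13*I*sqrt(15)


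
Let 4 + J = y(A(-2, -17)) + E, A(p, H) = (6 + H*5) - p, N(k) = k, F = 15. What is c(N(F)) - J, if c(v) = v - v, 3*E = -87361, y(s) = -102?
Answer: 87679/3 ≈ 29226.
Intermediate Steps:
A(p, H) = 6 - p + 5*H (A(p, H) = (6 + 5*H) - p = 6 - p + 5*H)
E = -87361/3 (E = (1/3)*(-87361) = -87361/3 ≈ -29120.)
c(v) = 0
J = -87679/3 (J = -4 + (-102 - 87361/3) = -4 - 87667/3 = -87679/3 ≈ -29226.)
c(N(F)) - J = 0 - 1*(-87679/3) = 0 + 87679/3 = 87679/3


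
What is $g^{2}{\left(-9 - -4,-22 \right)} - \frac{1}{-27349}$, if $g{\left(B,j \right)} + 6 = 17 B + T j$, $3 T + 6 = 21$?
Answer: $\frac{1104926950}{27349} \approx 40401.0$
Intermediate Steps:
$T = 5$ ($T = -2 + \frac{1}{3} \cdot 21 = -2 + 7 = 5$)
$g{\left(B,j \right)} = -6 + 5 j + 17 B$ ($g{\left(B,j \right)} = -6 + \left(17 B + 5 j\right) = -6 + \left(5 j + 17 B\right) = -6 + 5 j + 17 B$)
$g^{2}{\left(-9 - -4,-22 \right)} - \frac{1}{-27349} = \left(-6 + 5 \left(-22\right) + 17 \left(-9 - -4\right)\right)^{2} - \frac{1}{-27349} = \left(-6 - 110 + 17 \left(-9 + 4\right)\right)^{2} - - \frac{1}{27349} = \left(-6 - 110 + 17 \left(-5\right)\right)^{2} + \frac{1}{27349} = \left(-6 - 110 - 85\right)^{2} + \frac{1}{27349} = \left(-201\right)^{2} + \frac{1}{27349} = 40401 + \frac{1}{27349} = \frac{1104926950}{27349}$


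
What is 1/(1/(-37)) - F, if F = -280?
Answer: 243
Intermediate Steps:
1/(1/(-37)) - F = 1/(1/(-37)) - 1*(-280) = 1/(-1/37) + 280 = -37 + 280 = 243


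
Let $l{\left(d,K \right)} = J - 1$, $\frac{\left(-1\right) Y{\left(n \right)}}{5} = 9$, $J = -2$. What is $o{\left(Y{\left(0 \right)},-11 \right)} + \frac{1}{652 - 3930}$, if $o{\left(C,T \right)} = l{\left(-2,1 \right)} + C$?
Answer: $- \frac{157345}{3278} \approx -48.0$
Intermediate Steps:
$Y{\left(n \right)} = -45$ ($Y{\left(n \right)} = \left(-5\right) 9 = -45$)
$l{\left(d,K \right)} = -3$ ($l{\left(d,K \right)} = -2 - 1 = -3$)
$o{\left(C,T \right)} = -3 + C$
$o{\left(Y{\left(0 \right)},-11 \right)} + \frac{1}{652 - 3930} = \left(-3 - 45\right) + \frac{1}{652 - 3930} = -48 + \frac{1}{-3278} = -48 - \frac{1}{3278} = - \frac{157345}{3278}$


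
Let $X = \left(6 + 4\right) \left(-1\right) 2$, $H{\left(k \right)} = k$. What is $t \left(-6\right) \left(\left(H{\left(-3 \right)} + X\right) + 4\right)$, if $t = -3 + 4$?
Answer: $114$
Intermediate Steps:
$t = 1$
$X = -20$ ($X = 10 \left(-1\right) 2 = \left(-10\right) 2 = -20$)
$t \left(-6\right) \left(\left(H{\left(-3 \right)} + X\right) + 4\right) = 1 \left(-6\right) \left(\left(-3 - 20\right) + 4\right) = - 6 \left(-23 + 4\right) = \left(-6\right) \left(-19\right) = 114$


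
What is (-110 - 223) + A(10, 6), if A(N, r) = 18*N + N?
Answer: -143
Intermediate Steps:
A(N, r) = 19*N
(-110 - 223) + A(10, 6) = (-110 - 223) + 19*10 = -333 + 190 = -143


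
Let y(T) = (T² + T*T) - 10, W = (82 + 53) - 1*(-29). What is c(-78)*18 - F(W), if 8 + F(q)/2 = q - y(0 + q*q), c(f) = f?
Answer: 2893577528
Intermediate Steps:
W = 164 (W = 135 + 29 = 164)
y(T) = -10 + 2*T² (y(T) = (T² + T²) - 10 = 2*T² - 10 = -10 + 2*T²)
F(q) = 4 - 4*q⁴ + 2*q (F(q) = -16 + 2*(q - (-10 + 2*(0 + q*q)²)) = -16 + 2*(q - (-10 + 2*(0 + q²)²)) = -16 + 2*(q - (-10 + 2*(q²)²)) = -16 + 2*(q - (-10 + 2*q⁴)) = -16 + 2*(q + (10 - 2*q⁴)) = -16 + 2*(10 + q - 2*q⁴) = -16 + (20 - 4*q⁴ + 2*q) = 4 - 4*q⁴ + 2*q)
c(-78)*18 - F(W) = -78*18 - (4 - 4*164⁴ + 2*164) = -1404 - (4 - 4*723394816 + 328) = -1404 - (4 - 2893579264 + 328) = -1404 - 1*(-2893578932) = -1404 + 2893578932 = 2893577528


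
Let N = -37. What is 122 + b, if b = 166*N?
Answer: -6020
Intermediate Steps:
b = -6142 (b = 166*(-37) = -6142)
122 + b = 122 - 6142 = -6020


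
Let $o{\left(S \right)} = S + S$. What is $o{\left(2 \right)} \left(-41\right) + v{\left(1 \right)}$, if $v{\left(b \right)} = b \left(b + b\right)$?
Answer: $-162$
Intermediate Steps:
$o{\left(S \right)} = 2 S$
$v{\left(b \right)} = 2 b^{2}$ ($v{\left(b \right)} = b 2 b = 2 b^{2}$)
$o{\left(2 \right)} \left(-41\right) + v{\left(1 \right)} = 2 \cdot 2 \left(-41\right) + 2 \cdot 1^{2} = 4 \left(-41\right) + 2 \cdot 1 = -164 + 2 = -162$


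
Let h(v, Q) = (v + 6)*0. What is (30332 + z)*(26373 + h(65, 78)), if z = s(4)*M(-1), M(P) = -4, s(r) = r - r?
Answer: 799945836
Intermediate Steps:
s(r) = 0
h(v, Q) = 0 (h(v, Q) = (6 + v)*0 = 0)
z = 0 (z = 0*(-4) = 0)
(30332 + z)*(26373 + h(65, 78)) = (30332 + 0)*(26373 + 0) = 30332*26373 = 799945836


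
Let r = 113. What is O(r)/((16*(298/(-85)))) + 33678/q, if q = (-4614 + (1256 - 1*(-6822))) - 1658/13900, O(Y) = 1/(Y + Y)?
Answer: 84071927561755/8647113594176 ≈ 9.7225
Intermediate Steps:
O(Y) = 1/(2*Y)
q = 24073971/6950 (q = (-4614 + (1256 + 6822)) - 1658*1/13900 = (-4614 + 8078) - 829/6950 = 3464 - 829/6950 = 24073971/6950 ≈ 3463.9)
O(r)/((16*(298/(-85)))) + 33678/q = ((½)/113)/((16*(298/(-85)))) + 33678/(24073971/6950) = ((½)*(1/113))/((16*(298*(-1/85)))) + 33678*(6950/24073971) = 1/(226*((16*(-298/85)))) + 78020700/8024657 = 1/(226*(-4768/85)) + 78020700/8024657 = (1/226)*(-85/4768) + 78020700/8024657 = -85/1077568 + 78020700/8024657 = 84071927561755/8647113594176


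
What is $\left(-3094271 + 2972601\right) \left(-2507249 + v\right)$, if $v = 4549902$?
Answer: $-248529590510$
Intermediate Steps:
$\left(-3094271 + 2972601\right) \left(-2507249 + v\right) = \left(-3094271 + 2972601\right) \left(-2507249 + 4549902\right) = \left(-121670\right) 2042653 = -248529590510$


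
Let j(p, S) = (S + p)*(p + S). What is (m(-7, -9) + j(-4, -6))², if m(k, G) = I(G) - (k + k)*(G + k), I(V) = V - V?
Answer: 15376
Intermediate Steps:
I(V) = 0
j(p, S) = (S + p)² (j(p, S) = (S + p)*(S + p) = (S + p)²)
m(k, G) = -2*k*(G + k) (m(k, G) = 0 - (k + k)*(G + k) = 0 - 2*k*(G + k) = -2*k*(G + k))
(m(-7, -9) + j(-4, -6))² = (2*(-7)*(-1*(-9) - 1*(-7)) + (-6 - 4)²)² = (2*(-7)*(9 + 7) + (-10)²)² = (2*(-7)*16 + 100)² = (-224 + 100)² = (-124)² = 15376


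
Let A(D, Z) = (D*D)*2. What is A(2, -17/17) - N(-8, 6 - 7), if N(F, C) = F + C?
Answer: 17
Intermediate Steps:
A(D, Z) = 2*D² (A(D, Z) = D²*2 = 2*D²)
N(F, C) = C + F
A(2, -17/17) - N(-8, 6 - 7) = 2*2² - ((6 - 7) - 8) = 2*4 - (-1 - 8) = 8 - 1*(-9) = 8 + 9 = 17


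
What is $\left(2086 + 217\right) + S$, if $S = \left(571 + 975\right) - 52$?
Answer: $3797$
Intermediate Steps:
$S = 1494$ ($S = 1546 - 52 = 1494$)
$\left(2086 + 217\right) + S = \left(2086 + 217\right) + 1494 = 2303 + 1494 = 3797$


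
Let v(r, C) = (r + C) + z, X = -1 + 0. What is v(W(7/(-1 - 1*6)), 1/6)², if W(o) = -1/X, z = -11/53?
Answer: 93025/101124 ≈ 0.91991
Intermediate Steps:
X = -1
z = -11/53 (z = -11*1/53 = -11/53 ≈ -0.20755)
W(o) = 1 (W(o) = -1/(-1) = -1*(-1) = 1)
v(r, C) = -11/53 + C + r (v(r, C) = (r + C) - 11/53 = (C + r) - 11/53 = -11/53 + C + r)
v(W(7/(-1 - 1*6)), 1/6)² = (-11/53 + 1/6 + 1)² = (-11/53 + ⅙ + 1)² = (305/318)² = 93025/101124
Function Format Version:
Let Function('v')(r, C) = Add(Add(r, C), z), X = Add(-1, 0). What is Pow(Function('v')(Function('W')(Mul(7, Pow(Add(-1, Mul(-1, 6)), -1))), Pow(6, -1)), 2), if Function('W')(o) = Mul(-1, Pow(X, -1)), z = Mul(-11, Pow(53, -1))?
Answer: Rational(93025, 101124) ≈ 0.91991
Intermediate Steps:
X = -1
z = Rational(-11, 53) (z = Mul(-11, Rational(1, 53)) = Rational(-11, 53) ≈ -0.20755)
Function('W')(o) = 1 (Function('W')(o) = Mul(-1, Pow(-1, -1)) = Mul(-1, -1) = 1)
Function('v')(r, C) = Add(Rational(-11, 53), C, r) (Function('v')(r, C) = Add(Add(r, C), Rational(-11, 53)) = Add(Add(C, r), Rational(-11, 53)) = Add(Rational(-11, 53), C, r))
Pow(Function('v')(Function('W')(Mul(7, Pow(Add(-1, Mul(-1, 6)), -1))), Pow(6, -1)), 2) = Pow(Add(Rational(-11, 53), Pow(6, -1), 1), 2) = Pow(Add(Rational(-11, 53), Rational(1, 6), 1), 2) = Pow(Rational(305, 318), 2) = Rational(93025, 101124)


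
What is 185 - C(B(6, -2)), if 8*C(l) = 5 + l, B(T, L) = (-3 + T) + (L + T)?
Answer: 367/2 ≈ 183.50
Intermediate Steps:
B(T, L) = -3 + L + 2*T
C(l) = 5/8 + l/8 (C(l) = (5 + l)/8 = 5/8 + l/8)
185 - C(B(6, -2)) = 185 - (5/8 + (-3 - 2 + 2*6)/8) = 185 - (5/8 + (-3 - 2 + 12)/8) = 185 - (5/8 + (⅛)*7) = 185 - (5/8 + 7/8) = 185 - 1*3/2 = 185 - 3/2 = 367/2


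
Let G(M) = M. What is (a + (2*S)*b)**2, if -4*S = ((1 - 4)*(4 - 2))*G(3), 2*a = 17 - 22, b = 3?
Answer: 2401/4 ≈ 600.25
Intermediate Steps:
a = -5/2 (a = (17 - 22)/2 = (1/2)*(-5) = -5/2 ≈ -2.5000)
S = 9/2 (S = -(1 - 4)*(4 - 2)*3/4 = -(-3*2)*3/4 = -(-3)*3/2 = -1/4*(-18) = 9/2 ≈ 4.5000)
(a + (2*S)*b)**2 = (-5/2 + (2*(9/2))*3)**2 = (-5/2 + 9*3)**2 = (-5/2 + 27)**2 = (49/2)**2 = 2401/4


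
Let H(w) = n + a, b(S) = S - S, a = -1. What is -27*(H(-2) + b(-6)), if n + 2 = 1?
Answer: 54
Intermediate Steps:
n = -1 (n = -2 + 1 = -1)
b(S) = 0
H(w) = -2 (H(w) = -1 - 1 = -2)
-27*(H(-2) + b(-6)) = -27*(-2 + 0) = -27*(-2) = 54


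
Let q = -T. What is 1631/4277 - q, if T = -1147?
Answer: -700584/611 ≈ -1146.6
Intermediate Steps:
q = 1147 (q = -1*(-1147) = 1147)
1631/4277 - q = 1631/4277 - 1*1147 = 1631*(1/4277) - 1147 = 233/611 - 1147 = -700584/611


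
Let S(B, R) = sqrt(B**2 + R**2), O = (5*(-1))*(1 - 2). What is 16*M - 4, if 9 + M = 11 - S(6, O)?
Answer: 28 - 16*sqrt(61) ≈ -96.964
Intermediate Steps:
O = 5 (O = -5*(-1) = 5)
M = 2 - sqrt(61) (M = -9 + (11 - sqrt(6**2 + 5**2)) = -9 + (11 - sqrt(36 + 25)) = -9 + (11 - sqrt(61)) = 2 - sqrt(61) ≈ -5.8102)
16*M - 4 = 16*(2 - sqrt(61)) - 4 = (32 - 16*sqrt(61)) - 4 = 28 - 16*sqrt(61)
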